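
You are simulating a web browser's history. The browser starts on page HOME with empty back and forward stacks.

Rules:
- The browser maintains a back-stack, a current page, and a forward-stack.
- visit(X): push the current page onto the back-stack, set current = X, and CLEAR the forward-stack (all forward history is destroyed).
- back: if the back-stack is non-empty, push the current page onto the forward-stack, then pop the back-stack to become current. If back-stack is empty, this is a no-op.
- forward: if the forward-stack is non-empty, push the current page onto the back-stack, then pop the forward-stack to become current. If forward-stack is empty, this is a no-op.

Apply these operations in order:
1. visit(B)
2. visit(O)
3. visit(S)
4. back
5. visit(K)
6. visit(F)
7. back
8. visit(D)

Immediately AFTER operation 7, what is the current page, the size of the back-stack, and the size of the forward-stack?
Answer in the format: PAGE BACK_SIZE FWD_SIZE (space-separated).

After 1 (visit(B)): cur=B back=1 fwd=0
After 2 (visit(O)): cur=O back=2 fwd=0
After 3 (visit(S)): cur=S back=3 fwd=0
After 4 (back): cur=O back=2 fwd=1
After 5 (visit(K)): cur=K back=3 fwd=0
After 6 (visit(F)): cur=F back=4 fwd=0
After 7 (back): cur=K back=3 fwd=1

K 3 1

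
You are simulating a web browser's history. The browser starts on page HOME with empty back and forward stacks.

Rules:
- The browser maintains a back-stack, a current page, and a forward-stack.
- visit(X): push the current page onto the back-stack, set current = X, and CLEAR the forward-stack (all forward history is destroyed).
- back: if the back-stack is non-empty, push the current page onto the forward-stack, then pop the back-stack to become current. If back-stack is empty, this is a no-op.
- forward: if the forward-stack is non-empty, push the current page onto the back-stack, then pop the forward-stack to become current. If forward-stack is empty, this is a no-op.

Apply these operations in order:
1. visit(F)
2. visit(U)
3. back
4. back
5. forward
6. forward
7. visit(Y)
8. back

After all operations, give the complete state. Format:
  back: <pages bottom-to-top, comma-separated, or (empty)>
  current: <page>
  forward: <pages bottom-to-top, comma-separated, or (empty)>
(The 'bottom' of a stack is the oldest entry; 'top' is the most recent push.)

Answer: back: HOME,F
current: U
forward: Y

Derivation:
After 1 (visit(F)): cur=F back=1 fwd=0
After 2 (visit(U)): cur=U back=2 fwd=0
After 3 (back): cur=F back=1 fwd=1
After 4 (back): cur=HOME back=0 fwd=2
After 5 (forward): cur=F back=1 fwd=1
After 6 (forward): cur=U back=2 fwd=0
After 7 (visit(Y)): cur=Y back=3 fwd=0
After 8 (back): cur=U back=2 fwd=1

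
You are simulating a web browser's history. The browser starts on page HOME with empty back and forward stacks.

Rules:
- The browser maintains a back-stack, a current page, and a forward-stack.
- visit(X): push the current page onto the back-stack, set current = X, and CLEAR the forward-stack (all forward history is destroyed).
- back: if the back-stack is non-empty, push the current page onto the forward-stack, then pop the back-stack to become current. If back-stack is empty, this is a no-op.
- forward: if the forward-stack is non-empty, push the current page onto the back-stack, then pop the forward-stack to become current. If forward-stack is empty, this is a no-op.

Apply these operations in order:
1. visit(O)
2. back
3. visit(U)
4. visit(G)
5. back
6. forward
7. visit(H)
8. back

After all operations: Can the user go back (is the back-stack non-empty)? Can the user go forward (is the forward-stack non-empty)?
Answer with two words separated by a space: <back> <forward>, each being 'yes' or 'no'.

After 1 (visit(O)): cur=O back=1 fwd=0
After 2 (back): cur=HOME back=0 fwd=1
After 3 (visit(U)): cur=U back=1 fwd=0
After 4 (visit(G)): cur=G back=2 fwd=0
After 5 (back): cur=U back=1 fwd=1
After 6 (forward): cur=G back=2 fwd=0
After 7 (visit(H)): cur=H back=3 fwd=0
After 8 (back): cur=G back=2 fwd=1

Answer: yes yes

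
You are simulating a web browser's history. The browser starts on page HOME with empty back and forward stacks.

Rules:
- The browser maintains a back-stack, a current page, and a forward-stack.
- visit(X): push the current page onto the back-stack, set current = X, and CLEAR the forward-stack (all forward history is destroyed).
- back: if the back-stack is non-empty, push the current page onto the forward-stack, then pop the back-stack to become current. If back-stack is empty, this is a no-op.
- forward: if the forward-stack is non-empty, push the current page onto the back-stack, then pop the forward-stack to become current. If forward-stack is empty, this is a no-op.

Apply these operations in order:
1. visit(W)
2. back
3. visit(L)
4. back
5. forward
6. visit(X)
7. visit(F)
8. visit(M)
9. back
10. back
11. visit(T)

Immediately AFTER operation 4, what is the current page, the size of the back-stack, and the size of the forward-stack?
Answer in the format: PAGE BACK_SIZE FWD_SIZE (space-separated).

After 1 (visit(W)): cur=W back=1 fwd=0
After 2 (back): cur=HOME back=0 fwd=1
After 3 (visit(L)): cur=L back=1 fwd=0
After 4 (back): cur=HOME back=0 fwd=1

HOME 0 1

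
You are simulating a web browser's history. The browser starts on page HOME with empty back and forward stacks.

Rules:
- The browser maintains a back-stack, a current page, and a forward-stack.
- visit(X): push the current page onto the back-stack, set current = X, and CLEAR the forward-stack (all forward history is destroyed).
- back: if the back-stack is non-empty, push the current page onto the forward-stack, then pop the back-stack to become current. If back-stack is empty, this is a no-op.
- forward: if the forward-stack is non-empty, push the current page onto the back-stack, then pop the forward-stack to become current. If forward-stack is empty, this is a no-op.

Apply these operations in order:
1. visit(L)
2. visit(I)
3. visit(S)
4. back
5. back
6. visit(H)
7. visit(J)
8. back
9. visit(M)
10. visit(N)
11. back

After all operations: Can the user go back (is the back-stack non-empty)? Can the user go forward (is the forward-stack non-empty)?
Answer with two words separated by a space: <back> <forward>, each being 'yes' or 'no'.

After 1 (visit(L)): cur=L back=1 fwd=0
After 2 (visit(I)): cur=I back=2 fwd=0
After 3 (visit(S)): cur=S back=3 fwd=0
After 4 (back): cur=I back=2 fwd=1
After 5 (back): cur=L back=1 fwd=2
After 6 (visit(H)): cur=H back=2 fwd=0
After 7 (visit(J)): cur=J back=3 fwd=0
After 8 (back): cur=H back=2 fwd=1
After 9 (visit(M)): cur=M back=3 fwd=0
After 10 (visit(N)): cur=N back=4 fwd=0
After 11 (back): cur=M back=3 fwd=1

Answer: yes yes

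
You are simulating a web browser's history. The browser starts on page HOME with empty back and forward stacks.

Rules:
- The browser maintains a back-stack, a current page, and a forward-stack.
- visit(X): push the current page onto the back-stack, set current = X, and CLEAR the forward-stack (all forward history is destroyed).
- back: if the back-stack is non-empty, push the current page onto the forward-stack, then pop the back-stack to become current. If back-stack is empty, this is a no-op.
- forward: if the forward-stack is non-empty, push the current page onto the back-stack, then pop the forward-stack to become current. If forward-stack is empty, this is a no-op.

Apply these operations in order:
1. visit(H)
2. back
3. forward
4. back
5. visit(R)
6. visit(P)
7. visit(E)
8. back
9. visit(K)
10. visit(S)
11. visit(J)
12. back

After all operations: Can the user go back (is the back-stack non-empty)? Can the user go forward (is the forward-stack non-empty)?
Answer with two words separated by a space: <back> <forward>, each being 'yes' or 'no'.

Answer: yes yes

Derivation:
After 1 (visit(H)): cur=H back=1 fwd=0
After 2 (back): cur=HOME back=0 fwd=1
After 3 (forward): cur=H back=1 fwd=0
After 4 (back): cur=HOME back=0 fwd=1
After 5 (visit(R)): cur=R back=1 fwd=0
After 6 (visit(P)): cur=P back=2 fwd=0
After 7 (visit(E)): cur=E back=3 fwd=0
After 8 (back): cur=P back=2 fwd=1
After 9 (visit(K)): cur=K back=3 fwd=0
After 10 (visit(S)): cur=S back=4 fwd=0
After 11 (visit(J)): cur=J back=5 fwd=0
After 12 (back): cur=S back=4 fwd=1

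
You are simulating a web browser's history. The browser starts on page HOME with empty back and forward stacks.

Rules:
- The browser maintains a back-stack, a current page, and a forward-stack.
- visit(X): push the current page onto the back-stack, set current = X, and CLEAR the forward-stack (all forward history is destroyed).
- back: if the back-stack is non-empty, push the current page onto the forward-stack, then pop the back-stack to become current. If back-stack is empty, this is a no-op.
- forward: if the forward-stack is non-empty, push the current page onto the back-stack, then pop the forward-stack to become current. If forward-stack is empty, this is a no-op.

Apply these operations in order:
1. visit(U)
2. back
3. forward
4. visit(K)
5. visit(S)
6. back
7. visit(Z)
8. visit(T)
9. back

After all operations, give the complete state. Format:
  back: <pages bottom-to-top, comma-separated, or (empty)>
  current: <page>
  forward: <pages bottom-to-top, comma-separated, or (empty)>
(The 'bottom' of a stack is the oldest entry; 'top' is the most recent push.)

After 1 (visit(U)): cur=U back=1 fwd=0
After 2 (back): cur=HOME back=0 fwd=1
After 3 (forward): cur=U back=1 fwd=0
After 4 (visit(K)): cur=K back=2 fwd=0
After 5 (visit(S)): cur=S back=3 fwd=0
After 6 (back): cur=K back=2 fwd=1
After 7 (visit(Z)): cur=Z back=3 fwd=0
After 8 (visit(T)): cur=T back=4 fwd=0
After 9 (back): cur=Z back=3 fwd=1

Answer: back: HOME,U,K
current: Z
forward: T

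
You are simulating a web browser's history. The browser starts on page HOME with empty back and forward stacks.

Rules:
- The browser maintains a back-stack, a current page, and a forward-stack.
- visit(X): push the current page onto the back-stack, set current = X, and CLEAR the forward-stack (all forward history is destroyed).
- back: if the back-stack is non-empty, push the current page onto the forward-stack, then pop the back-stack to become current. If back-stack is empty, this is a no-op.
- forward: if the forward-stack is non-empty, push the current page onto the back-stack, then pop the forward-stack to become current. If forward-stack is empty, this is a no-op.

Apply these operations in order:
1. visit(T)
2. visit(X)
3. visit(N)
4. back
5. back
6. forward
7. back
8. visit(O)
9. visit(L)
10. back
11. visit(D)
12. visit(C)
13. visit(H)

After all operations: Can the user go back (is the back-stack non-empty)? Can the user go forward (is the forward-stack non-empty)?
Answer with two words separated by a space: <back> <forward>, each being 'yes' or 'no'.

After 1 (visit(T)): cur=T back=1 fwd=0
After 2 (visit(X)): cur=X back=2 fwd=0
After 3 (visit(N)): cur=N back=3 fwd=0
After 4 (back): cur=X back=2 fwd=1
After 5 (back): cur=T back=1 fwd=2
After 6 (forward): cur=X back=2 fwd=1
After 7 (back): cur=T back=1 fwd=2
After 8 (visit(O)): cur=O back=2 fwd=0
After 9 (visit(L)): cur=L back=3 fwd=0
After 10 (back): cur=O back=2 fwd=1
After 11 (visit(D)): cur=D back=3 fwd=0
After 12 (visit(C)): cur=C back=4 fwd=0
After 13 (visit(H)): cur=H back=5 fwd=0

Answer: yes no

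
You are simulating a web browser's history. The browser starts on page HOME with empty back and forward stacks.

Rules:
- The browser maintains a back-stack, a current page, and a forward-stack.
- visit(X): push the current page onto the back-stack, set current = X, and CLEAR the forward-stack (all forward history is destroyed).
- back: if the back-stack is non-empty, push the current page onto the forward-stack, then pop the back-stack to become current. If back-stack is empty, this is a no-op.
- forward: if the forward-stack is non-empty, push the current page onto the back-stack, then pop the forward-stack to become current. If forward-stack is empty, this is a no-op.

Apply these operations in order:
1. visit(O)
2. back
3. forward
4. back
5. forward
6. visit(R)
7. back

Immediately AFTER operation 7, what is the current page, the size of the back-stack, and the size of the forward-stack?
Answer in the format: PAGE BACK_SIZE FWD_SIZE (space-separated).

After 1 (visit(O)): cur=O back=1 fwd=0
After 2 (back): cur=HOME back=0 fwd=1
After 3 (forward): cur=O back=1 fwd=0
After 4 (back): cur=HOME back=0 fwd=1
After 5 (forward): cur=O back=1 fwd=0
After 6 (visit(R)): cur=R back=2 fwd=0
After 7 (back): cur=O back=1 fwd=1

O 1 1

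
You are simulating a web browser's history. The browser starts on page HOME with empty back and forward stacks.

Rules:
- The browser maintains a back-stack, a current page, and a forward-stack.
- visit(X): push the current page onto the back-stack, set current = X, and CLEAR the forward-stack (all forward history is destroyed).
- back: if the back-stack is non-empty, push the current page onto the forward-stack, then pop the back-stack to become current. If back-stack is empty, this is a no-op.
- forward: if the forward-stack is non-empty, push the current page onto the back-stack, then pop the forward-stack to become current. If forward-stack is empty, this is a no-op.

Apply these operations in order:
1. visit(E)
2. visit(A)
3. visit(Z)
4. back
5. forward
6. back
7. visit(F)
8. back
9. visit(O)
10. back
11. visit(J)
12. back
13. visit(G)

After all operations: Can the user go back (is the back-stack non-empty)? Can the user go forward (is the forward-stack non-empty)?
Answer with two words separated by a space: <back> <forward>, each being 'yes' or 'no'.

After 1 (visit(E)): cur=E back=1 fwd=0
After 2 (visit(A)): cur=A back=2 fwd=0
After 3 (visit(Z)): cur=Z back=3 fwd=0
After 4 (back): cur=A back=2 fwd=1
After 5 (forward): cur=Z back=3 fwd=0
After 6 (back): cur=A back=2 fwd=1
After 7 (visit(F)): cur=F back=3 fwd=0
After 8 (back): cur=A back=2 fwd=1
After 9 (visit(O)): cur=O back=3 fwd=0
After 10 (back): cur=A back=2 fwd=1
After 11 (visit(J)): cur=J back=3 fwd=0
After 12 (back): cur=A back=2 fwd=1
After 13 (visit(G)): cur=G back=3 fwd=0

Answer: yes no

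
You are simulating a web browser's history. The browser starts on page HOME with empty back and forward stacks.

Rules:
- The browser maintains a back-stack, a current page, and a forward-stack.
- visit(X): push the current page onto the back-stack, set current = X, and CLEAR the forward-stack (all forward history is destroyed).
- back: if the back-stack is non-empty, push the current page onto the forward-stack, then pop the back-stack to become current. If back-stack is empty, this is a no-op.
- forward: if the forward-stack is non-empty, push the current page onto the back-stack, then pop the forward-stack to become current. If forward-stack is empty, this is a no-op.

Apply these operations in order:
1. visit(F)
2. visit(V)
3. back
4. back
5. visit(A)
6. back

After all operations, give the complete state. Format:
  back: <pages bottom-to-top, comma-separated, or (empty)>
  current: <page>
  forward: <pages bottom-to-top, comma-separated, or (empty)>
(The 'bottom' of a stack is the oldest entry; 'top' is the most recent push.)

Answer: back: (empty)
current: HOME
forward: A

Derivation:
After 1 (visit(F)): cur=F back=1 fwd=0
After 2 (visit(V)): cur=V back=2 fwd=0
After 3 (back): cur=F back=1 fwd=1
After 4 (back): cur=HOME back=0 fwd=2
After 5 (visit(A)): cur=A back=1 fwd=0
After 6 (back): cur=HOME back=0 fwd=1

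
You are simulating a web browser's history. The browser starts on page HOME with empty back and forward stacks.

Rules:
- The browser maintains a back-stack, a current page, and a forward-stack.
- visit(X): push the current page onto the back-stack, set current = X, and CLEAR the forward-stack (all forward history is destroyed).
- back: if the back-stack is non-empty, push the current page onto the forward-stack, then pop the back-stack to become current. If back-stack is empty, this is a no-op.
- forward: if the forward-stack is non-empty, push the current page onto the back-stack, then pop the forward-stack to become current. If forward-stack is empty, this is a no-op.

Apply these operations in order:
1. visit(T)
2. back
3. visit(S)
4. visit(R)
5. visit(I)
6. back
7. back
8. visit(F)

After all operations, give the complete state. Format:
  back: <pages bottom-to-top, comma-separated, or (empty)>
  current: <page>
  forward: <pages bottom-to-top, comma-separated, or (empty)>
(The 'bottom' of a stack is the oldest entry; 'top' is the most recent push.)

After 1 (visit(T)): cur=T back=1 fwd=0
After 2 (back): cur=HOME back=0 fwd=1
After 3 (visit(S)): cur=S back=1 fwd=0
After 4 (visit(R)): cur=R back=2 fwd=0
After 5 (visit(I)): cur=I back=3 fwd=0
After 6 (back): cur=R back=2 fwd=1
After 7 (back): cur=S back=1 fwd=2
After 8 (visit(F)): cur=F back=2 fwd=0

Answer: back: HOME,S
current: F
forward: (empty)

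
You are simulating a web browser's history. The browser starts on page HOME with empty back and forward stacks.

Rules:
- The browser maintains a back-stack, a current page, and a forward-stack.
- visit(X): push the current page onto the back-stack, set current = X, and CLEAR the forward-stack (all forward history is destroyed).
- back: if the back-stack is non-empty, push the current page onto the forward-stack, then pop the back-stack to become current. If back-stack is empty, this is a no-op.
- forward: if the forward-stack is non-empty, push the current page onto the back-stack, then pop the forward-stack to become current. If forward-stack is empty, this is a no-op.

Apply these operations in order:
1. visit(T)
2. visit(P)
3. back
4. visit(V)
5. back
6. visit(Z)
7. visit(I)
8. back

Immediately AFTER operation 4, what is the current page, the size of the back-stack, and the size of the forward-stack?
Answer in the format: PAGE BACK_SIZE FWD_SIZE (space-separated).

After 1 (visit(T)): cur=T back=1 fwd=0
After 2 (visit(P)): cur=P back=2 fwd=0
After 3 (back): cur=T back=1 fwd=1
After 4 (visit(V)): cur=V back=2 fwd=0

V 2 0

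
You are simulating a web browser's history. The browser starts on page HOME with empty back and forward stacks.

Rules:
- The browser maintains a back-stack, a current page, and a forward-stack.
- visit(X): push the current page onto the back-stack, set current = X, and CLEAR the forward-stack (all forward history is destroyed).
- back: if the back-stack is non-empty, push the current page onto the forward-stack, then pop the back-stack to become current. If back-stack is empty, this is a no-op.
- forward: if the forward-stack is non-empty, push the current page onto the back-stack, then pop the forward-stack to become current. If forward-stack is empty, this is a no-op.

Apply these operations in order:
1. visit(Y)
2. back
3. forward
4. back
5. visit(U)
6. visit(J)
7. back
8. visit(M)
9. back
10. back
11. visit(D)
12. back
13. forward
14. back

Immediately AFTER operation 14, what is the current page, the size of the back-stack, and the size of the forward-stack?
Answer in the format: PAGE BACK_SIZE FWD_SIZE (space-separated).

After 1 (visit(Y)): cur=Y back=1 fwd=0
After 2 (back): cur=HOME back=0 fwd=1
After 3 (forward): cur=Y back=1 fwd=0
After 4 (back): cur=HOME back=0 fwd=1
After 5 (visit(U)): cur=U back=1 fwd=0
After 6 (visit(J)): cur=J back=2 fwd=0
After 7 (back): cur=U back=1 fwd=1
After 8 (visit(M)): cur=M back=2 fwd=0
After 9 (back): cur=U back=1 fwd=1
After 10 (back): cur=HOME back=0 fwd=2
After 11 (visit(D)): cur=D back=1 fwd=0
After 12 (back): cur=HOME back=0 fwd=1
After 13 (forward): cur=D back=1 fwd=0
After 14 (back): cur=HOME back=0 fwd=1

HOME 0 1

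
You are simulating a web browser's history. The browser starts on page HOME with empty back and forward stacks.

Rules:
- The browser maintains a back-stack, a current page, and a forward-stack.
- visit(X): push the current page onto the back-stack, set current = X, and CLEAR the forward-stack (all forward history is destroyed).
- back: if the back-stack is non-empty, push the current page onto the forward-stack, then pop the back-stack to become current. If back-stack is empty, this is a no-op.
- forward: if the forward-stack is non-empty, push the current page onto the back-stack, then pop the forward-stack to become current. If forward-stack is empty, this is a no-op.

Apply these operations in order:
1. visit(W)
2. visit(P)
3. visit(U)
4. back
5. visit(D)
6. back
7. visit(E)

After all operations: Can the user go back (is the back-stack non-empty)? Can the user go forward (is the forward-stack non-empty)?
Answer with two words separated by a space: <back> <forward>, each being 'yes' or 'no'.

After 1 (visit(W)): cur=W back=1 fwd=0
After 2 (visit(P)): cur=P back=2 fwd=0
After 3 (visit(U)): cur=U back=3 fwd=0
After 4 (back): cur=P back=2 fwd=1
After 5 (visit(D)): cur=D back=3 fwd=0
After 6 (back): cur=P back=2 fwd=1
After 7 (visit(E)): cur=E back=3 fwd=0

Answer: yes no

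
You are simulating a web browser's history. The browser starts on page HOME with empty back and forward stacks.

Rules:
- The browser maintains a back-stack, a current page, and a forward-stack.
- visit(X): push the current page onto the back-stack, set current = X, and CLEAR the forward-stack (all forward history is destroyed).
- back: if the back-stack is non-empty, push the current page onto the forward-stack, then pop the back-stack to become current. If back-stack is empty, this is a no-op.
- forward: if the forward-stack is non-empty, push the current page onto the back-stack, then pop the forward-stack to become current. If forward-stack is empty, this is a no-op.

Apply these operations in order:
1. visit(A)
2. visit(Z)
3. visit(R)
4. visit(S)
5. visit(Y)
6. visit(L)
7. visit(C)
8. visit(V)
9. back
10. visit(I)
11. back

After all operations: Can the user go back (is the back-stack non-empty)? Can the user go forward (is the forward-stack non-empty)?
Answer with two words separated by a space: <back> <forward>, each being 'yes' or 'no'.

Answer: yes yes

Derivation:
After 1 (visit(A)): cur=A back=1 fwd=0
After 2 (visit(Z)): cur=Z back=2 fwd=0
After 3 (visit(R)): cur=R back=3 fwd=0
After 4 (visit(S)): cur=S back=4 fwd=0
After 5 (visit(Y)): cur=Y back=5 fwd=0
After 6 (visit(L)): cur=L back=6 fwd=0
After 7 (visit(C)): cur=C back=7 fwd=0
After 8 (visit(V)): cur=V back=8 fwd=0
After 9 (back): cur=C back=7 fwd=1
After 10 (visit(I)): cur=I back=8 fwd=0
After 11 (back): cur=C back=7 fwd=1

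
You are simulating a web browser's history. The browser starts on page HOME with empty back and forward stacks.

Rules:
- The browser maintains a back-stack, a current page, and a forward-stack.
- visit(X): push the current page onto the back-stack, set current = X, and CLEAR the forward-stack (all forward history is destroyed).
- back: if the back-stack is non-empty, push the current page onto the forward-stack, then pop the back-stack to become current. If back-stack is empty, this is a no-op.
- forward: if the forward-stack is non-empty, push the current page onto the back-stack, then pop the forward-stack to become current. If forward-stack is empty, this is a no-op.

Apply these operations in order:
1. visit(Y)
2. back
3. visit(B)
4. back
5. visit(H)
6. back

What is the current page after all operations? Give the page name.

After 1 (visit(Y)): cur=Y back=1 fwd=0
After 2 (back): cur=HOME back=0 fwd=1
After 3 (visit(B)): cur=B back=1 fwd=0
After 4 (back): cur=HOME back=0 fwd=1
After 5 (visit(H)): cur=H back=1 fwd=0
After 6 (back): cur=HOME back=0 fwd=1

Answer: HOME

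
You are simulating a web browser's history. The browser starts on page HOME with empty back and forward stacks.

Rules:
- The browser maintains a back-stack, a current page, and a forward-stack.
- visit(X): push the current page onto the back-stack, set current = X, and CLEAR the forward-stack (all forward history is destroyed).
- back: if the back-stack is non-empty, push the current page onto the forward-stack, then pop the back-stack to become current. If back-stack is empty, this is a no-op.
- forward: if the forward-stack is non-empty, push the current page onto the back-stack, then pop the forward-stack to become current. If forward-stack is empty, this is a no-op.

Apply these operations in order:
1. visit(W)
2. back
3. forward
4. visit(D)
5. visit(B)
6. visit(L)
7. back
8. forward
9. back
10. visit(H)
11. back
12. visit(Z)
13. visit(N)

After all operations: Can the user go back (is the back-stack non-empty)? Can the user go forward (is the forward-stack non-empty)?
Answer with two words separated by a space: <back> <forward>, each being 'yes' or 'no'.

After 1 (visit(W)): cur=W back=1 fwd=0
After 2 (back): cur=HOME back=0 fwd=1
After 3 (forward): cur=W back=1 fwd=0
After 4 (visit(D)): cur=D back=2 fwd=0
After 5 (visit(B)): cur=B back=3 fwd=0
After 6 (visit(L)): cur=L back=4 fwd=0
After 7 (back): cur=B back=3 fwd=1
After 8 (forward): cur=L back=4 fwd=0
After 9 (back): cur=B back=3 fwd=1
After 10 (visit(H)): cur=H back=4 fwd=0
After 11 (back): cur=B back=3 fwd=1
After 12 (visit(Z)): cur=Z back=4 fwd=0
After 13 (visit(N)): cur=N back=5 fwd=0

Answer: yes no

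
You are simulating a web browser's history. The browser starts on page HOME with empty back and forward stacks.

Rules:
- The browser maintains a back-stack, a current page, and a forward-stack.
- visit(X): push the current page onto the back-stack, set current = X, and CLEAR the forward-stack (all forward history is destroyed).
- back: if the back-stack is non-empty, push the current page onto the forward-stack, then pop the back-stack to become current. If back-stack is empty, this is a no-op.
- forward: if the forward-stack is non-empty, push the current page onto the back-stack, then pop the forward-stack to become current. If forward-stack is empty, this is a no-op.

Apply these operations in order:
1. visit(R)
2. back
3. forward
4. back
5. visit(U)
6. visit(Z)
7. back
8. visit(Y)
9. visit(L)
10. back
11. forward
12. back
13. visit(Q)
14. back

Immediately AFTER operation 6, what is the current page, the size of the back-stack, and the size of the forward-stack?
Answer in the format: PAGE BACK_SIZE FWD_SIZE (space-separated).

After 1 (visit(R)): cur=R back=1 fwd=0
After 2 (back): cur=HOME back=0 fwd=1
After 3 (forward): cur=R back=1 fwd=0
After 4 (back): cur=HOME back=0 fwd=1
After 5 (visit(U)): cur=U back=1 fwd=0
After 6 (visit(Z)): cur=Z back=2 fwd=0

Z 2 0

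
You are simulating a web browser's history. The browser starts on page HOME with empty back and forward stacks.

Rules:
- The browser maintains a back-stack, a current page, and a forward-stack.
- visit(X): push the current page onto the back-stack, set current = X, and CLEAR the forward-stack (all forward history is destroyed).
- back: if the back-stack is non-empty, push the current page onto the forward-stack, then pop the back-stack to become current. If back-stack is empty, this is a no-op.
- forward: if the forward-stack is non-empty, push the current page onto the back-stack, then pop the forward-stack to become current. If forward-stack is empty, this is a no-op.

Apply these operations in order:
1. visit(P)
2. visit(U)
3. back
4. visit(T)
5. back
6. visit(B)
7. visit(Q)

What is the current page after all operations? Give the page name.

Answer: Q

Derivation:
After 1 (visit(P)): cur=P back=1 fwd=0
After 2 (visit(U)): cur=U back=2 fwd=0
After 3 (back): cur=P back=1 fwd=1
After 4 (visit(T)): cur=T back=2 fwd=0
After 5 (back): cur=P back=1 fwd=1
After 6 (visit(B)): cur=B back=2 fwd=0
After 7 (visit(Q)): cur=Q back=3 fwd=0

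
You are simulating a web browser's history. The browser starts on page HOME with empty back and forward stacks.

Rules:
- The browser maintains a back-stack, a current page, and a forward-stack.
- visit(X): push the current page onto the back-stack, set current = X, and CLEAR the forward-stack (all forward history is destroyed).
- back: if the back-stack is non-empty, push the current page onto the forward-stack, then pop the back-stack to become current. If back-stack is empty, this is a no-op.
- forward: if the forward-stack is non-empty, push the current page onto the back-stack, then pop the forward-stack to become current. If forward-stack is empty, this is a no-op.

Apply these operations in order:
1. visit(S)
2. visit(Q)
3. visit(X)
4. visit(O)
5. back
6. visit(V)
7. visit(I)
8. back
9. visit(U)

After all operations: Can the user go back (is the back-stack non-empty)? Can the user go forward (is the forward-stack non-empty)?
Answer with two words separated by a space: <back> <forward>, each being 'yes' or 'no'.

After 1 (visit(S)): cur=S back=1 fwd=0
After 2 (visit(Q)): cur=Q back=2 fwd=0
After 3 (visit(X)): cur=X back=3 fwd=0
After 4 (visit(O)): cur=O back=4 fwd=0
After 5 (back): cur=X back=3 fwd=1
After 6 (visit(V)): cur=V back=4 fwd=0
After 7 (visit(I)): cur=I back=5 fwd=0
After 8 (back): cur=V back=4 fwd=1
After 9 (visit(U)): cur=U back=5 fwd=0

Answer: yes no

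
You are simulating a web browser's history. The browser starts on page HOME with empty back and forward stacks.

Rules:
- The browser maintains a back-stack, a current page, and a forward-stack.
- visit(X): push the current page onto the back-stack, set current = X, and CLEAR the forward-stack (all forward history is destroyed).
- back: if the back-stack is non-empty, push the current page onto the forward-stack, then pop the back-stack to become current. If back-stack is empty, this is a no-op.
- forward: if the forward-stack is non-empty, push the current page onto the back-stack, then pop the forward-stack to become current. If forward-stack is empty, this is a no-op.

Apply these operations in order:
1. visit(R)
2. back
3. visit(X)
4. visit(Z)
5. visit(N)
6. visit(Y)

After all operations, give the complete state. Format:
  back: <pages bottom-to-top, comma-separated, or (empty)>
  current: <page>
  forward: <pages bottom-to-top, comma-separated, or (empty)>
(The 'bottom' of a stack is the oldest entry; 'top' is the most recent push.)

After 1 (visit(R)): cur=R back=1 fwd=0
After 2 (back): cur=HOME back=0 fwd=1
After 3 (visit(X)): cur=X back=1 fwd=0
After 4 (visit(Z)): cur=Z back=2 fwd=0
After 5 (visit(N)): cur=N back=3 fwd=0
After 6 (visit(Y)): cur=Y back=4 fwd=0

Answer: back: HOME,X,Z,N
current: Y
forward: (empty)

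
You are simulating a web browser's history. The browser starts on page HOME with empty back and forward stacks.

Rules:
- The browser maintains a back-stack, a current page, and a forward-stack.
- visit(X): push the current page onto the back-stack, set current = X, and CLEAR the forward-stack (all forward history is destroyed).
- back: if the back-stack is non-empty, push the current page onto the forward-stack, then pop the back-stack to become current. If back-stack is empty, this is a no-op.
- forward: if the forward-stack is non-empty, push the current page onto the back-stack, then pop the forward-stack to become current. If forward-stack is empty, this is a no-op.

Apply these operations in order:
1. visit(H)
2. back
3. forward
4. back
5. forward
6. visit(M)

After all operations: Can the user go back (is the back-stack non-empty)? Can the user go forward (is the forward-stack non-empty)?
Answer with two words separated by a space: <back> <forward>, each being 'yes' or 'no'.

After 1 (visit(H)): cur=H back=1 fwd=0
After 2 (back): cur=HOME back=0 fwd=1
After 3 (forward): cur=H back=1 fwd=0
After 4 (back): cur=HOME back=0 fwd=1
After 5 (forward): cur=H back=1 fwd=0
After 6 (visit(M)): cur=M back=2 fwd=0

Answer: yes no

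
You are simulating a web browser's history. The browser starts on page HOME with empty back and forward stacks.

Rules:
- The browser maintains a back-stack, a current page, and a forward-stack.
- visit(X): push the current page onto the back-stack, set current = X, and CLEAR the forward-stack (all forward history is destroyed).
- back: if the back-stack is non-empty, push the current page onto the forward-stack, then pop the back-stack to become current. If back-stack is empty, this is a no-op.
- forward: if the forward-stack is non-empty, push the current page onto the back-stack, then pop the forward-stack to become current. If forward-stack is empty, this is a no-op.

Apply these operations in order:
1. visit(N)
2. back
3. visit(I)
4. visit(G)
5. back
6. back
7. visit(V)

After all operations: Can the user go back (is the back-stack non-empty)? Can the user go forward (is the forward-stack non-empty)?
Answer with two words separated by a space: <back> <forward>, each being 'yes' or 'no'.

After 1 (visit(N)): cur=N back=1 fwd=0
After 2 (back): cur=HOME back=0 fwd=1
After 3 (visit(I)): cur=I back=1 fwd=0
After 4 (visit(G)): cur=G back=2 fwd=0
After 5 (back): cur=I back=1 fwd=1
After 6 (back): cur=HOME back=0 fwd=2
After 7 (visit(V)): cur=V back=1 fwd=0

Answer: yes no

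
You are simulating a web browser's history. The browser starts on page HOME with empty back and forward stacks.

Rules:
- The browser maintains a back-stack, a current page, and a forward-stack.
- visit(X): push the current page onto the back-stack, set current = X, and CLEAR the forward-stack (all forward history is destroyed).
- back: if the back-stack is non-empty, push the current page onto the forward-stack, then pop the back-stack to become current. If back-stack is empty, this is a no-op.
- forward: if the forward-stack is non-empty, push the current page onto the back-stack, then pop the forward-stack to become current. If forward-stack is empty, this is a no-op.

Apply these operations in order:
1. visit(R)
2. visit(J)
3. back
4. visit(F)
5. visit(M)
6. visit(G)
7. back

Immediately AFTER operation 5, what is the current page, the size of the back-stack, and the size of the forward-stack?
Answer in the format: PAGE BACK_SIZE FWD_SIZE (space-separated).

After 1 (visit(R)): cur=R back=1 fwd=0
After 2 (visit(J)): cur=J back=2 fwd=0
After 3 (back): cur=R back=1 fwd=1
After 4 (visit(F)): cur=F back=2 fwd=0
After 5 (visit(M)): cur=M back=3 fwd=0

M 3 0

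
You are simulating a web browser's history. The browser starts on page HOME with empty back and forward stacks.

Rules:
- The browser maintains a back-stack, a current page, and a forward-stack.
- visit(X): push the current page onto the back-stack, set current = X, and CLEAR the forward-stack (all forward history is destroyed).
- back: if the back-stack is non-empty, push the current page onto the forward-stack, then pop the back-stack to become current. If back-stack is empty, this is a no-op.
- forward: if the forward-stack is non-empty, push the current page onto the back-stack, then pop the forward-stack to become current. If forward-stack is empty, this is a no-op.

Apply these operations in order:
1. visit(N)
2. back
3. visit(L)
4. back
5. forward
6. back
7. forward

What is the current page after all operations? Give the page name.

After 1 (visit(N)): cur=N back=1 fwd=0
After 2 (back): cur=HOME back=0 fwd=1
After 3 (visit(L)): cur=L back=1 fwd=0
After 4 (back): cur=HOME back=0 fwd=1
After 5 (forward): cur=L back=1 fwd=0
After 6 (back): cur=HOME back=0 fwd=1
After 7 (forward): cur=L back=1 fwd=0

Answer: L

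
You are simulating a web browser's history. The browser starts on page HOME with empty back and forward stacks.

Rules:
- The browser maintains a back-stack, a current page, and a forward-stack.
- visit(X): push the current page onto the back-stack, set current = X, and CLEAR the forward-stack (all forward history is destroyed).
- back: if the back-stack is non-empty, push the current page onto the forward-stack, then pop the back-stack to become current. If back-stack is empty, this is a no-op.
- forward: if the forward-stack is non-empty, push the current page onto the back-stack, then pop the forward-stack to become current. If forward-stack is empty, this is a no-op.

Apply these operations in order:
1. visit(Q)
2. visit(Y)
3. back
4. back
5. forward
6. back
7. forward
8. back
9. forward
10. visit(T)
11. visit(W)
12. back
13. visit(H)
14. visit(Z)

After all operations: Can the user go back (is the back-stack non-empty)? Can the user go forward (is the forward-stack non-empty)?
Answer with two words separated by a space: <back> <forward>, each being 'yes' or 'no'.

After 1 (visit(Q)): cur=Q back=1 fwd=0
After 2 (visit(Y)): cur=Y back=2 fwd=0
After 3 (back): cur=Q back=1 fwd=1
After 4 (back): cur=HOME back=0 fwd=2
After 5 (forward): cur=Q back=1 fwd=1
After 6 (back): cur=HOME back=0 fwd=2
After 7 (forward): cur=Q back=1 fwd=1
After 8 (back): cur=HOME back=0 fwd=2
After 9 (forward): cur=Q back=1 fwd=1
After 10 (visit(T)): cur=T back=2 fwd=0
After 11 (visit(W)): cur=W back=3 fwd=0
After 12 (back): cur=T back=2 fwd=1
After 13 (visit(H)): cur=H back=3 fwd=0
After 14 (visit(Z)): cur=Z back=4 fwd=0

Answer: yes no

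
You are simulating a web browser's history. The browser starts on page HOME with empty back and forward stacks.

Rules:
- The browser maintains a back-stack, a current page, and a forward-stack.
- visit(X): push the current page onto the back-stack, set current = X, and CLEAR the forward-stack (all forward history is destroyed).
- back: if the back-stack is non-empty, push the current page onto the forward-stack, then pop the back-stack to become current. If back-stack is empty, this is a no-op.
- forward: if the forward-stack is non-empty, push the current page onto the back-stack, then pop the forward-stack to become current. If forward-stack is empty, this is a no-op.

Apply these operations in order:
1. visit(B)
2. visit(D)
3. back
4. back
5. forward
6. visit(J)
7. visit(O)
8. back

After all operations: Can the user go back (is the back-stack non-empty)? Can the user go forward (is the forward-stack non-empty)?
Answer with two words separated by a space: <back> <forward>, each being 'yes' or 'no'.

After 1 (visit(B)): cur=B back=1 fwd=0
After 2 (visit(D)): cur=D back=2 fwd=0
After 3 (back): cur=B back=1 fwd=1
After 4 (back): cur=HOME back=0 fwd=2
After 5 (forward): cur=B back=1 fwd=1
After 6 (visit(J)): cur=J back=2 fwd=0
After 7 (visit(O)): cur=O back=3 fwd=0
After 8 (back): cur=J back=2 fwd=1

Answer: yes yes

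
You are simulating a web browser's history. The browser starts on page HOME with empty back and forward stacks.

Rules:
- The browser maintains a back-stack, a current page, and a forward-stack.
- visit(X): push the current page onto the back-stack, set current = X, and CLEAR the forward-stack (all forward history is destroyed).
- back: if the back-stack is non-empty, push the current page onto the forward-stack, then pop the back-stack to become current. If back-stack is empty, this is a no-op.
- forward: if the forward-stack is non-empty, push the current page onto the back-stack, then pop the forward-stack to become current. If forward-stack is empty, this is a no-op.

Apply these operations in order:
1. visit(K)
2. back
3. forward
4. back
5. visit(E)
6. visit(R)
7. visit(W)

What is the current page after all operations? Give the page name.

After 1 (visit(K)): cur=K back=1 fwd=0
After 2 (back): cur=HOME back=0 fwd=1
After 3 (forward): cur=K back=1 fwd=0
After 4 (back): cur=HOME back=0 fwd=1
After 5 (visit(E)): cur=E back=1 fwd=0
After 6 (visit(R)): cur=R back=2 fwd=0
After 7 (visit(W)): cur=W back=3 fwd=0

Answer: W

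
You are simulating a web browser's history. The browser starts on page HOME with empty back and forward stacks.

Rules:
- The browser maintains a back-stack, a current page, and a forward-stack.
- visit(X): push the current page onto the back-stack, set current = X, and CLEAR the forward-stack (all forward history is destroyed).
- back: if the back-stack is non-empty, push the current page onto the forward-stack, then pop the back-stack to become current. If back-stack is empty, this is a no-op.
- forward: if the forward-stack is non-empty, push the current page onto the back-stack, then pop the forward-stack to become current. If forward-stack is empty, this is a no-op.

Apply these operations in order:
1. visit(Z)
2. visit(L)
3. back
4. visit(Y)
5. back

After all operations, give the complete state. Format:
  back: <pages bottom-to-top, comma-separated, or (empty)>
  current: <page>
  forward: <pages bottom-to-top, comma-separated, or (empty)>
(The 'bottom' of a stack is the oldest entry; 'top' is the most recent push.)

After 1 (visit(Z)): cur=Z back=1 fwd=0
After 2 (visit(L)): cur=L back=2 fwd=0
After 3 (back): cur=Z back=1 fwd=1
After 4 (visit(Y)): cur=Y back=2 fwd=0
After 5 (back): cur=Z back=1 fwd=1

Answer: back: HOME
current: Z
forward: Y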